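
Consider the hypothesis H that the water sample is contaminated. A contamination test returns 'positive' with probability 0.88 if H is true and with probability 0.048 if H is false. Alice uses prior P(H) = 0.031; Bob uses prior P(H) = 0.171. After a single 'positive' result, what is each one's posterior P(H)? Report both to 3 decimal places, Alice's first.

P('+'|H) = 0.88, P('+'|¬H) = 0.048.
Alice: numerator 0.88·0.031 = 0.027280; evidence = 0.027280+0.048·0.969 = 0.073792; posterior = 0.370.
Bob: numerator 0.88·0.171 = 0.15048; evidence = 0.15048+0.048·0.829 = 0.19027; posterior = 0.791.

Alice: 0.370; Bob: 0.791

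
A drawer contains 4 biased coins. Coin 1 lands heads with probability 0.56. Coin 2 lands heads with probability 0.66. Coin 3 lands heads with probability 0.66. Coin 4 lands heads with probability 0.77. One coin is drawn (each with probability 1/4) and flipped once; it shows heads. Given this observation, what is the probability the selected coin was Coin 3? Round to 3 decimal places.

P(heads|C1) = 0.56; P(heads|C2) = 0.66; P(heads|C3) = 0.66; P(heads|C4) = 0.77.
Prior × likelihood for each source: 0.25·0.56=0.1400, 0.25·0.66=0.1650, 0.25·0.66=0.1650, 0.25·0.77=0.1925. Summing gives P(heads) = 0.66250.
P(Coin 3 | heads) = 0.1650 / 0.66250 = 0.249.

Posterior probability ≈ 0.249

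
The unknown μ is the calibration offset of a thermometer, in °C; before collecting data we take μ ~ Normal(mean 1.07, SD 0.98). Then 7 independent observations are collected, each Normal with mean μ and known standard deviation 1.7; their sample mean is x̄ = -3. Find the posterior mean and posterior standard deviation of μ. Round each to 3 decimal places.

Prior precision 1/τ₀² = 1/0.98² = 1.04123; data precision n/σ² = 7/1.7² = 2.42215.
Posterior precision = 1.04123 + 2.42215 = 3.46338, giving posterior SD = 1/√3.46338 = 0.537.
Posterior mean = (1.04123·1.07 + 2.42215·-3) / 3.46338 = -1.776.

Posterior mean ≈ -1.776; posterior SD ≈ 0.537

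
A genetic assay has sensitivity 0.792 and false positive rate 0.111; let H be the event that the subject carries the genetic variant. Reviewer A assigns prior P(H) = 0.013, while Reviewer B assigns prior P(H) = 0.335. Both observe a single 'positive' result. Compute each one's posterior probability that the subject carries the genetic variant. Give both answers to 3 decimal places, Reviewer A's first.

Reviewer A: 0.086; Reviewer B: 0.782

The likelihood ratio for a 'positive' result is 0.792/0.111 = 7.1351.
Reviewer A: prior odds 0.013/0.987 = 0.013171; posterior odds 0.093978; posterior probability 0.086.
Reviewer B: prior odds 0.335/0.665 = 0.50376; posterior odds 3.5944; posterior probability 0.782.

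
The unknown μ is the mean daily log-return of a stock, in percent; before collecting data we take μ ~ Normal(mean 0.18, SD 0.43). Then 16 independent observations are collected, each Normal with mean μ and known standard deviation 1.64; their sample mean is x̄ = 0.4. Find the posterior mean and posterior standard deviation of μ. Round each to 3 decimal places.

Posterior mean ≈ 0.295; posterior SD ≈ 0.297

With known σ, the Normal prior is conjugate. Weight on the data is w = (n/σ²)/(n/σ² + 1/τ₀²) = 5.94884/(5.94884+5.40833) = 0.52380.
Posterior mean = w·x̄ + (1−w)·μ₀ = 0.52380·0.4 + 0.47620·0.18 = 0.295. Posterior variance = 1/(5.94884+5.40833) = 0.0880501, so SD = 0.297.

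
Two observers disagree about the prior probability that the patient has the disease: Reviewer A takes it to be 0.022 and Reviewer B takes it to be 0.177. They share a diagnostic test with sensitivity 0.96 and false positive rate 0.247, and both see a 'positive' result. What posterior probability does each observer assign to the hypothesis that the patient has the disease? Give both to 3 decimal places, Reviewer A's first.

The likelihood ratio for a 'positive' result is 0.96/0.247 = 3.8866.
Reviewer A: prior odds 0.022/0.978 = 0.022495; posterior odds 0.087430; posterior probability 0.080.
Reviewer B: prior odds 0.177/0.823 = 0.21507; posterior odds 0.83589; posterior probability 0.455.

Reviewer A: 0.080; Reviewer B: 0.455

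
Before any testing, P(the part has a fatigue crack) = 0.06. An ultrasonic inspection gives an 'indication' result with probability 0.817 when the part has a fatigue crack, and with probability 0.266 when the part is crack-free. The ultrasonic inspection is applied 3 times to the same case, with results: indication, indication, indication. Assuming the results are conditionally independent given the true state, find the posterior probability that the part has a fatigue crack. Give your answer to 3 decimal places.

With H the event that the part has a fatigue crack, the joint likelihood of the observed sequence is P(data|H) = 0.817·0.817·0.817 = 0.54534 and P(data|¬H) = 0.266·0.266·0.266 = 0.018821.
Bayes: P(H|data) = 0.06·0.54534 / (0.06·0.54534 + 0.94·0.018821) = 0.032720/0.050412 = 0.6491.

Posterior P(H) ≈ 0.649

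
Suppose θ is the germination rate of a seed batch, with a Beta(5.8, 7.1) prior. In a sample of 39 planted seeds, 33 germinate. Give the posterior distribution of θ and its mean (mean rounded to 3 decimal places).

Posterior: Beta(38.8, 13.1); mean ≈ 0.748

Observing 33 successes and 6 failures updates Beta(5.8, 7.1) by adding the success and failure counts to the two shape parameters: α = 5.8+33 = 38.8, β = 7.1+6 = 13.1.
E[θ | data] = 38.8/(38.8+13.1) = 0.748.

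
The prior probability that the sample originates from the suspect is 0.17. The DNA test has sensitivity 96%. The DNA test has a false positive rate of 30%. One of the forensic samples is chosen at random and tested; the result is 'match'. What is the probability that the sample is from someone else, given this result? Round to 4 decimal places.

P(¬H | E) ≈ 0.6041

Write H for 'the sample originates from the suspect'. Prior odds H:¬H = 0.17/0.83 = 0.20482. For the 'match' outcome, the likelihood ratio is 0.96/0.3 = 3.2000.
Posterior odds = 0.20482 × 3.2000 = 0.65542, so P(H|E) = 0.65542/(1+0.65542) = 0.3959. Then P(¬H|E) = 1 − 0.3959 = 0.6041.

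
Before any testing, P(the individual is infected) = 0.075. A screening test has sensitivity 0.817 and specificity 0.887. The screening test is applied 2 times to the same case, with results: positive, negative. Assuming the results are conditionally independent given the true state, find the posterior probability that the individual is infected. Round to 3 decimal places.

Posterior P(H) ≈ 0.108

With H the event that the individual is infected, the joint likelihood of the observed sequence is P(data|H) = 0.817·0.183 = 0.14951 and P(data|¬H) = 0.113·0.887 = 0.10023.
Bayes: P(H|data) = 0.075·0.14951 / (0.075·0.14951 + 0.925·0.10023) = 0.011213/0.10393 = 0.1079.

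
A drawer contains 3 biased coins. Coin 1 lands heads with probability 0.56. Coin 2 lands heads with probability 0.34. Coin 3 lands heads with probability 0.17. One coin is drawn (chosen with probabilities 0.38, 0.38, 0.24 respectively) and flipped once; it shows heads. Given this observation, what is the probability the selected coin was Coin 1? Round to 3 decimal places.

Posterior probability ≈ 0.556

Tabulate prior·likelihood by source: [1] prior 0.38, lik 0.56, product 0.2128; [2] prior 0.38, lik 0.34, product 0.1292; [3] prior 0.24, lik 0.17, product 0.04080.
Normalizing constant = 0.38280; the posterior for Coin 1 is its product over the sum, 0.2128/0.38280 = 0.556.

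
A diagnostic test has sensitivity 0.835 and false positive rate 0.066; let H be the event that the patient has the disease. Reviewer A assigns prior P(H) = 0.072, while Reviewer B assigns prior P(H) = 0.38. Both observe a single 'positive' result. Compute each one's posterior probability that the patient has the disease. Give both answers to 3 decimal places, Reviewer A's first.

Reviewer A: 0.495; Reviewer B: 0.886

P('+'|H) = 0.835, P('+'|¬H) = 0.066.
Reviewer A: numerator 0.835·0.072 = 0.060120; evidence = 0.060120+0.066·0.928 = 0.12137; posterior = 0.495.
Reviewer B: numerator 0.835·0.38 = 0.31730; evidence = 0.31730+0.066·0.62 = 0.35822; posterior = 0.886.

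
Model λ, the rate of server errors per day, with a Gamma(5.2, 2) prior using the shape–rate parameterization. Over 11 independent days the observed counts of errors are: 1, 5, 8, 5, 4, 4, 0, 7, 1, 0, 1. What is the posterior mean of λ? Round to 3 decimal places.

The Poisson likelihood adds the total count to the shape and the number of exposure periods to the rate. Here ∑xᵢ = 36 and n = 11, so shape 5.2→41.2 and rate 2→13.
E[λ | data] = 41.2/13 = 3.169.

Posterior mean ≈ 3.169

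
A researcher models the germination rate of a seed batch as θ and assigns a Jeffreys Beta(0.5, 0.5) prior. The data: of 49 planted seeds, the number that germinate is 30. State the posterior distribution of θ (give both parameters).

Posterior: Beta(30.5, 19.5)

The binomial likelihood is conjugate to the Beta prior: with 30 successes and 19 failures, the posterior is Beta(0.5+30, 0.5+19) = Beta(30.5, 19.5).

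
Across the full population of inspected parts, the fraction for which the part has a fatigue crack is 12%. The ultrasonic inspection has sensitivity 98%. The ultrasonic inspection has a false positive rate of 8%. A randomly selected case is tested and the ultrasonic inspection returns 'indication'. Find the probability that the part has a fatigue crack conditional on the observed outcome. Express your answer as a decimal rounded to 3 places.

P(H | E) ≈ 0.626

Let H be the event that the part has a fatigue crack. P(H) = 0.12, so P(¬H) = 0.88. With E the 'indication' result, P(E|H) = 0.98 and P(E|¬H) = 0.08.
P(E) = 0.98·0.12 + 0.08·0.88 = 0.11760 + 0.070400 = 0.18800.
By Bayes' theorem, P(H|E) = 0.11760 / 0.18800 = 0.626.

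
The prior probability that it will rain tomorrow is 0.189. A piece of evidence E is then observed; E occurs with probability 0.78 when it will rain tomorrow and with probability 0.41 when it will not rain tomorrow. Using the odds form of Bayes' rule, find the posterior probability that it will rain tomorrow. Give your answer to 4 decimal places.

Prior odds = 0.189/(1−0.189) = 0.23305. In log-odds, ln(0.23305) = -1.4565.
Add log likelihood ratio: ln(1.9024) = 0.64314.
Posterior log-odds = -0.81338, so posterior odds = exp(-0.81338) = 0.44336. Converting, P(H|E) = 0.44336/1.4434 = 0.3072.

Posterior probability ≈ 0.3072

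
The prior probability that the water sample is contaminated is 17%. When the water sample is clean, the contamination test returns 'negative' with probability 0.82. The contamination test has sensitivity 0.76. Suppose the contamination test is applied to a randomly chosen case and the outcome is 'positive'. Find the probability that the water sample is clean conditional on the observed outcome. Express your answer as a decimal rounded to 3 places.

Write H for 'the water sample is contaminated'. Prior odds H:¬H = 0.17/0.83 = 0.20482. For the 'positive' outcome, the likelihood ratio is 0.76/0.18 = 4.2222.
Posterior odds = 0.20482 × 4.2222 = 0.86479, so P(H|E) = 0.86479/(1+0.86479) = 0.464. Then P(¬H|E) = 1 − 0.464 = 0.536.

P(¬H | E) ≈ 0.536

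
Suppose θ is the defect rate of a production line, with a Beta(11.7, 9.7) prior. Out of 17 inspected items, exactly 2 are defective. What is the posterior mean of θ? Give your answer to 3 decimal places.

Posterior mean ≈ 0.357

The binomial likelihood is conjugate to the Beta prior: with 2 successes and 15 failures, the posterior is Beta(11.7+2, 9.7+15) = Beta(13.7, 24.7).
E[θ | data] = 13.7/(13.7+24.7) = 0.357.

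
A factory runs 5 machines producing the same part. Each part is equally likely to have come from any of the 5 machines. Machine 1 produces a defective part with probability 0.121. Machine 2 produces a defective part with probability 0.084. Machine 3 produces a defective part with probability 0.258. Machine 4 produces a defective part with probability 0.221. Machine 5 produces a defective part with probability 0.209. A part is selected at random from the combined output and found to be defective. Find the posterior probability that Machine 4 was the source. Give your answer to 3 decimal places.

Posterior probability ≈ 0.247

P(defective|M1) = 0.121; P(defective|M2) = 0.084; P(defective|M3) = 0.258; P(defective|M4) = 0.221; P(defective|M5) = 0.209.
Prior × likelihood for each source: 0.2·0.121=0.02420, 0.2·0.084=0.01680, 0.2·0.258=0.05160, 0.2·0.221=0.04420, 0.2·0.209=0.04180. Summing gives P(defective) = 0.17860.
P(Machine 4 | defective) = 0.04420 / 0.17860 = 0.247.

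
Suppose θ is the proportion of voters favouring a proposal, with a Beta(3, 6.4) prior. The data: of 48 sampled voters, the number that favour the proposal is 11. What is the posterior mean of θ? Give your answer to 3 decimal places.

Posterior mean ≈ 0.244

Observing 11 successes and 37 failures updates Beta(3, 6.4) by adding the success and failure counts to the two shape parameters: α = 3+11 = 14, β = 6.4+37 = 43.4.
Posterior mean = α/(α+β) = 14/57.4 = 0.244.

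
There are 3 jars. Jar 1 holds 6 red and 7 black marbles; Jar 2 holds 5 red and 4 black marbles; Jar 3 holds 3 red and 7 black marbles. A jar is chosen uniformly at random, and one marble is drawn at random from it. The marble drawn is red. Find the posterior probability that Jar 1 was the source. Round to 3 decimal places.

Tabulate prior·likelihood by source: [1] prior 0.333333, lik 0.4615, product 0.1538; [2] prior 0.333333, lik 0.5556, product 0.1852; [3] prior 0.333333, lik 0.3, product 0.1000.
Normalizing constant = 0.43903; the posterior for Jar 1 is its product over the sum, 0.1538/0.43903 = 0.350.

Posterior probability ≈ 0.350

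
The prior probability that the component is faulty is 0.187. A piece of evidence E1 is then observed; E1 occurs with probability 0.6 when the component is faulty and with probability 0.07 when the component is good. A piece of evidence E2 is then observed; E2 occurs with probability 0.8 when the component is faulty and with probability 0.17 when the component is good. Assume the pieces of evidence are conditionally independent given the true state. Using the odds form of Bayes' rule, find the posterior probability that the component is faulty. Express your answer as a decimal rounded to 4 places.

Posterior probability ≈ 0.9027

Prior odds = 0.187/(1−0.187) = 0.23001.
Likelihood ratio for E1 = 0.6/0.07 = 8.5714.
Likelihood ratio for E2 = 0.8/0.17 = 4.7059.
Posterior odds = prior odds × LR₁ × LR₂ = 9.2778.
Posterior probability = odds/(1+odds) = 9.2778/10.278 = 0.9027.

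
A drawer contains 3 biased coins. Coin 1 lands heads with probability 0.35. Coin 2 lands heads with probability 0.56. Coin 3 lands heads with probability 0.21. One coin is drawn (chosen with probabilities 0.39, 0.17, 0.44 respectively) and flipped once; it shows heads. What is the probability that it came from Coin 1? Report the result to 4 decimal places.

Posterior probability ≈ 0.4212

Tabulate prior·likelihood by source: [1] prior 0.39, lik 0.35, product 0.1365; [2] prior 0.17, lik 0.56, product 0.09520; [3] prior 0.44, lik 0.21, product 0.09240.
Normalizing constant = 0.32410; the posterior for Coin 1 is its product over the sum, 0.1365/0.32410 = 0.4212.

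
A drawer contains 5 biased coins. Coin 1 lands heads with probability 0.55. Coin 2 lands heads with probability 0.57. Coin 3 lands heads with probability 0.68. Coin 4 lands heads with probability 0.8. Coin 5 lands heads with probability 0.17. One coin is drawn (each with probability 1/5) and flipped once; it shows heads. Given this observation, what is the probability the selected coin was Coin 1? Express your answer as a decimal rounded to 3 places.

Posterior probability ≈ 0.199

Tabulate prior·likelihood by source: [1] prior 0.2, lik 0.55, product 0.1100; [2] prior 0.2, lik 0.57, product 0.1140; [3] prior 0.2, lik 0.68, product 0.1360; [4] prior 0.2, lik 0.8, product 0.1600; [5] prior 0.2, lik 0.17, product 0.03400.
Normalizing constant = 0.55400; the posterior for Coin 1 is its product over the sum, 0.1100/0.55400 = 0.199.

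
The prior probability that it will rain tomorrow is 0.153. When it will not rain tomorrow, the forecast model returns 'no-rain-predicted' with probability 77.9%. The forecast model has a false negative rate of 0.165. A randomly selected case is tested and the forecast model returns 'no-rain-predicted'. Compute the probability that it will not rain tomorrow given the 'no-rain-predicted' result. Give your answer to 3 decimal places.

Let H be the event that it will rain tomorrow. P(H) = 0.153, so P(¬H) = 0.847. With E the 'no-rain-predicted' result, P(E|H) = 0.165 and P(E|¬H) = 0.779.
P(E) = 0.165·0.153 + 0.779·0.847 = 0.025245 + 0.65981 = 0.68506.
By Bayes' theorem, P(H|E) = 0.025245 / 0.68506 = 0.037. Hence P(¬H|E) = 1 − 0.037 = 0.963.

P(¬H | E) ≈ 0.963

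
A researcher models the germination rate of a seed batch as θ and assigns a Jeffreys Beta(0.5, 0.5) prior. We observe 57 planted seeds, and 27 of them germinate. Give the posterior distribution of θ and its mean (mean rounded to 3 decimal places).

The binomial likelihood is conjugate to the Beta prior: with 27 successes and 30 failures, the posterior is Beta(0.5+27, 0.5+30) = Beta(27.5, 30.5).
Posterior mean = α/(α+β) = 27.5/58 = 0.474.

Posterior: Beta(27.5, 30.5); mean ≈ 0.474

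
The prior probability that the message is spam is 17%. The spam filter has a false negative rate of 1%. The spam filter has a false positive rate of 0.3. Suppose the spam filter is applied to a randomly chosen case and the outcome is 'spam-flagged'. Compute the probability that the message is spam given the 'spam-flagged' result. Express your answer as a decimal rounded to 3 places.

Let H be the event that the message is spam. P(H) = 0.17, so P(¬H) = 0.83. With E the 'spam-flagged' result, P(E|H) = 0.99 and P(E|¬H) = 0.3.
P(E) = 0.99·0.17 + 0.3·0.83 = 0.16830 + 0.24900 = 0.41730.
By Bayes' theorem, P(H|E) = 0.16830 / 0.41730 = 0.403.

P(H | E) ≈ 0.403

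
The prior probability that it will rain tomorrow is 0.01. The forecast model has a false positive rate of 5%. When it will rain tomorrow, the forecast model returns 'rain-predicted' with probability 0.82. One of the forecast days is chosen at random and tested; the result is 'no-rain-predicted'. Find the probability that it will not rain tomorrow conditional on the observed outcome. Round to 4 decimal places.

Let H be the event that it will rain tomorrow. P(H) = 0.01, so P(¬H) = 0.99. With E the 'no-rain-predicted' result, P(E|H) = 0.18 and P(E|¬H) = 0.95.
P(E) = 0.18·0.01 + 0.95·0.99 = 0.0018000 + 0.94050 = 0.94230.
By Bayes' theorem, P(H|E) = 0.0018000 / 0.94230 = 0.0019. Hence P(¬H|E) = 1 − 0.0019 = 0.9981.

P(¬H | E) ≈ 0.9981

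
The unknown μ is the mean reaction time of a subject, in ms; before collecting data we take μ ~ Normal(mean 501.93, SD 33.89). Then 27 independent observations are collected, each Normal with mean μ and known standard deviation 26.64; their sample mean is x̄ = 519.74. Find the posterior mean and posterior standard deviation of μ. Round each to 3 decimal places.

Posterior mean ≈ 519.342; posterior SD ≈ 5.069

Prior precision 1/τ₀² = 1/33.89² = 0.00087068; data precision n/σ² = 27/26.64² = 0.0380448.
Posterior precision = 0.00087068 + 0.0380448 = 0.0389155, giving posterior SD = 1/√0.0389155 = 5.069.
Posterior mean = (0.00087068·501.93 + 0.0380448·519.74) / 0.0389155 = 519.342.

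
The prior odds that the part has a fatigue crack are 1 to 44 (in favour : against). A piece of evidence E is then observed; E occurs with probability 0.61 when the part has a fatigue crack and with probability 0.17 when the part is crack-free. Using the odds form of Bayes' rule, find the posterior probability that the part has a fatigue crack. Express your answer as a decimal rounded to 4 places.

Prior odds = 1/44 = 0.022727. In log-odds, ln(0.022727) = -3.7842.
Add log likelihood ratio: ln(3.5882) = 1.2777.
Posterior log-odds = -2.5065, so posterior odds = exp(-2.5065) = 0.081551. Converting, P(H|E) = 0.081551/1.0816 = 0.0754.

Posterior probability ≈ 0.0754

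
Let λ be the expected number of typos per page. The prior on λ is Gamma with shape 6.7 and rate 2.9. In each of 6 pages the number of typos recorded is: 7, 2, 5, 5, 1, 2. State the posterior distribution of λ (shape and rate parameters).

Posterior: Gamma(shape=28.7, rate=8.9)

The Poisson likelihood adds the total count to the shape and the number of exposure periods to the rate. Here ∑xᵢ = 22 and n = 6, so shape 6.7→28.7 and rate 2.9→8.9.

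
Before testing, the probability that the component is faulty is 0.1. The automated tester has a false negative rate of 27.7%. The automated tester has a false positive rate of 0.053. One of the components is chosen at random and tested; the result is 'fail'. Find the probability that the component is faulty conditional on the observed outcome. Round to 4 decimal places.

P(H | E) ≈ 0.6025

Let H be the event that the component is faulty. P(H) = 0.1, so P(¬H) = 0.9. With E the 'fail' result, P(E|H) = 0.723 and P(E|¬H) = 0.053.
P(E) = 0.723·0.1 + 0.053·0.9 = 0.072300 + 0.047700 = 0.12000.
By Bayes' theorem, P(H|E) = 0.072300 / 0.12000 = 0.6025.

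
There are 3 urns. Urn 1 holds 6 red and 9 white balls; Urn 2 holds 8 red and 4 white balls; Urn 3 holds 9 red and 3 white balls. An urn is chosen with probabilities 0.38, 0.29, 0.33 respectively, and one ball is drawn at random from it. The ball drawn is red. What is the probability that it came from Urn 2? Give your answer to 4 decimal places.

Tabulate prior·likelihood by source: [1] prior 0.38, lik 0.4, product 0.1520; [2] prior 0.29, lik 0.6667, product 0.1933; [3] prior 0.33, lik 0.75, product 0.2475.
Normalizing constant = 0.59283; the posterior for Urn 2 is its product over the sum, 0.1933/0.59283 = 0.3261.

Posterior probability ≈ 0.3261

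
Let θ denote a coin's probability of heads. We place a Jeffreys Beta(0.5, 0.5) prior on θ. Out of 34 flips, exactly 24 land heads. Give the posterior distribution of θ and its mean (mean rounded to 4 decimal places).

Posterior: Beta(24.5, 10.5); mean ≈ 0.7000

Observing 24 successes and 10 failures updates Beta(0.5, 0.5) by adding the success and failure counts to the two shape parameters: α = 0.5+24 = 24.5, β = 0.5+10 = 10.5.
Posterior mean = α/(α+β) = 24.5/35 = 0.7000.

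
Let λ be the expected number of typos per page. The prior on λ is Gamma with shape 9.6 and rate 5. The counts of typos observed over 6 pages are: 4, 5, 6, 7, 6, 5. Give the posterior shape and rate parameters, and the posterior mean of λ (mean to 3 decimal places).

The Poisson likelihood adds the total count to the shape and the number of exposure periods to the rate. Here ∑xᵢ = 33 and n = 6, so shape 9.6→42.6 and rate 5→11.
Posterior mean = shape/rate = 42.6/11 = 3.873.

Posterior: Gamma(shape=42.6, rate=11); mean ≈ 3.873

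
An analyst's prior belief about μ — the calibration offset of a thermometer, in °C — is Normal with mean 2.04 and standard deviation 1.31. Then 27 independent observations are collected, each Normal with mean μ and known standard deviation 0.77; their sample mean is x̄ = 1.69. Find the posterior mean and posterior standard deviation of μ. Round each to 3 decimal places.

Posterior mean ≈ 1.694; posterior SD ≈ 0.147

Prior precision 1/τ₀² = 1/1.31² = 0.582717; data precision n/σ² = 27/0.77² = 45.5389.
Posterior precision = 0.582717 + 45.5389 = 46.1216, giving posterior SD = 1/√46.1216 = 0.147.
Posterior mean = (0.582717·2.04 + 45.5389·1.69) / 46.1216 = 1.694.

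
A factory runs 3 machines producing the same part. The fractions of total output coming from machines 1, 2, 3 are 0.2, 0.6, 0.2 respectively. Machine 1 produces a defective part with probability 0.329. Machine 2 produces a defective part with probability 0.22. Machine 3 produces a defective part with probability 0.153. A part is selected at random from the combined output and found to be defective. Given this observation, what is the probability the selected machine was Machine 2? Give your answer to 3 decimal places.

Posterior probability ≈ 0.578

Tabulate prior·likelihood by source: [1] prior 0.2, lik 0.329, product 0.06580; [2] prior 0.6, lik 0.22, product 0.1320; [3] prior 0.2, lik 0.153, product 0.03060.
Normalizing constant = 0.22840; the posterior for Machine 2 is its product over the sum, 0.1320/0.22840 = 0.578.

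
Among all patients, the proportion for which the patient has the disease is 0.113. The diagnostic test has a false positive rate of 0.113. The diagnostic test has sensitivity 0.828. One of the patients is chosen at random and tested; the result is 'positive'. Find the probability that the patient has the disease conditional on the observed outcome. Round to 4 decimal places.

Let H be the event that the patient has the disease. P(H) = 0.113, so P(¬H) = 0.887. With E the 'positive' result, P(E|H) = 0.828 and P(E|¬H) = 0.113.
P(E) = 0.828·0.113 + 0.113·0.887 = 0.093564 + 0.10023 = 0.19379.
By Bayes' theorem, P(H|E) = 0.093564 / 0.19379 = 0.4828.

P(H | E) ≈ 0.4828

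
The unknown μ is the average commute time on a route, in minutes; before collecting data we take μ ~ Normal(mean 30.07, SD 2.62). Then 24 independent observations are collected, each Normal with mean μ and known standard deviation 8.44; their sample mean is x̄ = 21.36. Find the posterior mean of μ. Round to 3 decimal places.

With known σ, the Normal prior is conjugate. Weight on the data is w = (n/σ²)/(n/σ² + 1/τ₀²) = 0.336920/(0.336920+0.145679) = 0.69814.
Posterior mean = w·x̄ + (1−w)·μ₀ = 0.69814·21.36 + 0.30186·30.07 = 23.989.

Posterior mean ≈ 23.989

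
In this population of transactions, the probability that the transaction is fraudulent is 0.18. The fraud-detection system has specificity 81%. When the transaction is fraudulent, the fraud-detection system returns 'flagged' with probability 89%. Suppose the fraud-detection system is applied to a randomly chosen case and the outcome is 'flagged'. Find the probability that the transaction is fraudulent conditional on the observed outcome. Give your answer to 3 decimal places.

Let H be the event that the transaction is fraudulent. P(H) = 0.18, so P(¬H) = 0.82. With E the 'flagged' result, P(E|H) = 0.89 and P(E|¬H) = 0.19.
P(E) = 0.89·0.18 + 0.19·0.82 = 0.16020 + 0.15580 = 0.31600.
By Bayes' theorem, P(H|E) = 0.16020 / 0.31600 = 0.507.

P(H | E) ≈ 0.507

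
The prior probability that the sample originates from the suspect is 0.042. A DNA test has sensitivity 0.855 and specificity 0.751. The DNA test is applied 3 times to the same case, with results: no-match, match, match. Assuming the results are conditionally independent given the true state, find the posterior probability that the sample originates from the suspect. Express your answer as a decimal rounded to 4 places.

Posterior P(H) ≈ 0.0907

Let H be the event that the sample originates from the suspect; start with P(H) = 0.042. P('match'|H) = 0.855, P('match'|¬H) = 0.249.
Update on result 1 ('no-match'): P(H) ← 0.145·0.0420 / (0.145·0.0420 + 0.751·0.9580) = 0.0060900/0.72555 = 0.0084.
Update on result 2 ('match'): P(H) ← 0.855·0.0084 / (0.855·0.0084 + 0.249·0.9916) = 0.0071766/0.25409 = 0.0282.
Update on result 3 ('match'): P(H) ← 0.855·0.0282 / (0.855·0.0282 + 0.249·0.9718) = 0.024149/0.26612 = 0.0907.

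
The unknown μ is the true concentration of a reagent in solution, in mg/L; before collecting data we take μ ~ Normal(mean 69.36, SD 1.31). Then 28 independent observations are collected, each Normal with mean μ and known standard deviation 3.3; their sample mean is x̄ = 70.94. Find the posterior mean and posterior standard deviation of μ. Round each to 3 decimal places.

Posterior mean ≈ 70.648; posterior SD ≈ 0.563

Prior precision 1/τ₀² = 1/1.31² = 0.582717; data precision n/σ² = 28/3.3² = 2.57117.
Posterior precision = 0.582717 + 2.57117 = 3.15388, giving posterior SD = 1/√3.15388 = 0.563.
Posterior mean = (0.582717·69.36 + 2.57117·70.94) / 3.15388 = 70.648.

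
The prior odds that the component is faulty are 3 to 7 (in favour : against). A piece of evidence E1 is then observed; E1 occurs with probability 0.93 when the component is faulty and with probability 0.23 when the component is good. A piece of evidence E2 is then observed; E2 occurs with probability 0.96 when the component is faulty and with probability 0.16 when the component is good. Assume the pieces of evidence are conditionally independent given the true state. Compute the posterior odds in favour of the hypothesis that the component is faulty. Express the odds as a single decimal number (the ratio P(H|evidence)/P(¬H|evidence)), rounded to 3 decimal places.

Prior odds = 3/7 = 0.42857. In log-odds, ln(0.42857) = -0.84730.
Add log likelihood ratios: ln(4.0435) + ln(6.0000) = 3.1889.
Posterior log-odds = 2.3416, so posterior odds = exp(2.3416) = 10.398.

Posterior odds ≈ 10.398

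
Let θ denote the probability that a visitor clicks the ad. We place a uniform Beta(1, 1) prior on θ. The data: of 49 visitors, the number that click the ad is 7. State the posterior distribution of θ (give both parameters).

Observing 7 successes and 42 failures updates Beta(1, 1) by adding the success and failure counts to the two shape parameters: α = 1+7 = 8, β = 1+42 = 43.

Posterior: Beta(8, 43)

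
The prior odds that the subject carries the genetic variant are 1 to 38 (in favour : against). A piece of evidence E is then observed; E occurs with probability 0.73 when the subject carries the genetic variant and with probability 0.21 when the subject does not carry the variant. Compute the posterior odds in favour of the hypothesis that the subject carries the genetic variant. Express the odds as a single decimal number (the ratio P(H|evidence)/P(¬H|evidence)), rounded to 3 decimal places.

Posterior odds ≈ 0.091

Prior odds = 1/38 = 0.026316.
Likelihood ratio for E = 0.73/0.21 = 3.4762.
Posterior odds = prior odds × LR = 0.091479.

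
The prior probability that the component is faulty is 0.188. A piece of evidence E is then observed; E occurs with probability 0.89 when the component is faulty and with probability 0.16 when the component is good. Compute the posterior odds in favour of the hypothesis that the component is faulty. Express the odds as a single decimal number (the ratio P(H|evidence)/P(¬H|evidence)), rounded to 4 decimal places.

Posterior odds ≈ 1.2879

Prior odds = 0.188/(1−0.188) = 0.23153. In log-odds, ln(0.23153) = -1.4631.
Add log likelihood ratio: ln(5.5625) = 1.7160.
Posterior log-odds = 0.25299, so posterior odds = exp(0.25299) = 1.2879.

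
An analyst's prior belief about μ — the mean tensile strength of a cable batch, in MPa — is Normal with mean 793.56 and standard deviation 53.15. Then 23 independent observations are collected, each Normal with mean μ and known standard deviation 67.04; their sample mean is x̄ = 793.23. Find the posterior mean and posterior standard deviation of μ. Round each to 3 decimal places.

Posterior mean ≈ 793.251; posterior SD ≈ 13.519

With known σ, the Normal prior is conjugate. Weight on the data is w = (n/σ²)/(n/σ² + 1/τ₀²) = 0.00511752/(0.00511752+0.00035399) = 0.93530.
Posterior mean = w·x̄ + (1−w)·μ₀ = 0.93530·793.23 + 0.064697·793.56 = 793.251. Posterior variance = 1/(0.00511752+0.00035399) = 182.765, so SD = 13.519.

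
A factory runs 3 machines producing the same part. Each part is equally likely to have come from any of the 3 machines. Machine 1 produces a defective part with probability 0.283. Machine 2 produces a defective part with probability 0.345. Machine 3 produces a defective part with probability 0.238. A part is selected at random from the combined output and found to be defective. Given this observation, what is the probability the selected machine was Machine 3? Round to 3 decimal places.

P(defective|M1) = 0.283; P(defective|M2) = 0.345; P(defective|M3) = 0.238.
Prior × likelihood for each source: 0.333333·0.283=0.09433, 0.333333·0.345=0.1150, 0.333333·0.238=0.07933. Summing gives P(defective) = 0.28867.
P(Machine 3 | defective) = 0.07933 / 0.28867 = 0.275.

Posterior probability ≈ 0.275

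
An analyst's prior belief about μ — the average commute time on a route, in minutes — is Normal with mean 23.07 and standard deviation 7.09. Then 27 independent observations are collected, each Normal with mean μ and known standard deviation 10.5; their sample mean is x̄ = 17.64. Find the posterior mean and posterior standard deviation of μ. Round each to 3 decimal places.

Posterior mean ≈ 18.048; posterior SD ≈ 1.943

Prior precision 1/τ₀² = 1/7.09² = 0.0198933; data precision n/σ² = 27/10.5² = 0.244898.
Posterior precision = 0.0198933 + 0.244898 = 0.264791, giving posterior SD = 1/√0.264791 = 1.943.
Posterior mean = (0.0198933·23.07 + 0.244898·17.64) / 0.264791 = 18.048.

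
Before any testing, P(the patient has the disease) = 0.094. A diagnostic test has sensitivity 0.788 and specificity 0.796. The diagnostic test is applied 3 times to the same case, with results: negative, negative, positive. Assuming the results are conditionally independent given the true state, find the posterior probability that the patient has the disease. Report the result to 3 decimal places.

Posterior P(H) ≈ 0.028

With H the event that the patient has the disease, the joint likelihood of the observed sequence is P(data|H) = 0.212·0.212·0.788 = 0.035416 and P(data|¬H) = 0.796·0.796·0.204 = 0.12926.
Bayes: P(H|data) = 0.094·0.035416 / (0.094·0.035416 + 0.906·0.12926) = 0.0033291/0.12044 = 0.0276.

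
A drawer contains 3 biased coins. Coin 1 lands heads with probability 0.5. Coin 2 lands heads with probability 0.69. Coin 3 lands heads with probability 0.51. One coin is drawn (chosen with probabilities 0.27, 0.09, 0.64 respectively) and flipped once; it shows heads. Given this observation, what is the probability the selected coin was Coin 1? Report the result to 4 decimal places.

Tabulate prior·likelihood by source: [1] prior 0.27, lik 0.5, product 0.1350; [2] prior 0.09, lik 0.69, product 0.06210; [3] prior 0.64, lik 0.51, product 0.3264.
Normalizing constant = 0.52350; the posterior for Coin 1 is its product over the sum, 0.1350/0.52350 = 0.2579.

Posterior probability ≈ 0.2579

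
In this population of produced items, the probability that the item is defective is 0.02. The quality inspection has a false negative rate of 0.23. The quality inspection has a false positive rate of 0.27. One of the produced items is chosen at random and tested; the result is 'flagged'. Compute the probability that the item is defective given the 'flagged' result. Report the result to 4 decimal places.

P(H | E) ≈ 0.0550

Write H for 'the item is defective'. Prior odds H:¬H = 0.02/0.98 = 0.020408. For the 'flagged' outcome, the likelihood ratio is 0.77/0.27 = 2.8519.
Posterior odds = 0.020408 × 2.8519 = 0.058201, so P(H|E) = 0.058201/(1+0.058201) = 0.0550.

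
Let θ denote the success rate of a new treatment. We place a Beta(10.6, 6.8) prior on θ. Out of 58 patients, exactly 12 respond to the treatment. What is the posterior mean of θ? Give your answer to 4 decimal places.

Posterior mean ≈ 0.2997

Observing 12 successes and 46 failures updates Beta(10.6, 6.8) by adding the success and failure counts to the two shape parameters: α = 10.6+12 = 22.6, β = 6.8+46 = 52.8.
E[θ | data] = 22.6/(22.6+52.8) = 0.2997.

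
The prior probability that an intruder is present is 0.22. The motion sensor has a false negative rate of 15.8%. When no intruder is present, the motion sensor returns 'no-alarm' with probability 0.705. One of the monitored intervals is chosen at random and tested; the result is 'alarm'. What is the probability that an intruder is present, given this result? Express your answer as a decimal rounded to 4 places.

P(H | E) ≈ 0.4460

Let H be the event that an intruder is present. P(H) = 0.22, so P(¬H) = 0.78. With E the 'alarm' result, P(E|H) = 0.842 and P(E|¬H) = 0.295.
P(E) = 0.842·0.22 + 0.295·0.78 = 0.18524 + 0.23010 = 0.41534.
By Bayes' theorem, P(H|E) = 0.18524 / 0.41534 = 0.4460.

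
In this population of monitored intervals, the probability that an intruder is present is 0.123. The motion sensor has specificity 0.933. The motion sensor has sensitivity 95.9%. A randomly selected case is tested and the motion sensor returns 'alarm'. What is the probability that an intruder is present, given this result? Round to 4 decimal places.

P(H | E) ≈ 0.6675

Write H for 'an intruder is present'. Prior odds H:¬H = 0.123/0.877 = 0.14025. For the 'alarm' outcome, the likelihood ratio is 0.959/0.067 = 14.313.
Posterior odds = 0.14025 × 14.313 = 2.0075, so P(H|E) = 2.0075/(1+2.0075) = 0.6675.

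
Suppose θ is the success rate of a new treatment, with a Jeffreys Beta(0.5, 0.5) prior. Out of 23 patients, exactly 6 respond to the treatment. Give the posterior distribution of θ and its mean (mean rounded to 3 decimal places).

The binomial likelihood is conjugate to the Beta prior: with 6 successes and 17 failures, the posterior is Beta(0.5+6, 0.5+17) = Beta(6.5, 17.5).
E[θ | data] = 6.5/(6.5+17.5) = 0.271.

Posterior: Beta(6.5, 17.5); mean ≈ 0.271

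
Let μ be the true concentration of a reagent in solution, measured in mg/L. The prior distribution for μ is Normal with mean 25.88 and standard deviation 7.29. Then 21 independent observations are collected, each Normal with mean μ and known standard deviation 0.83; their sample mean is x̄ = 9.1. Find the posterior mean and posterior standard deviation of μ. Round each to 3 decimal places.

Posterior mean ≈ 9.110; posterior SD ≈ 0.181

With known σ, the Normal prior is conjugate. Weight on the data is w = (n/σ²)/(n/σ² + 1/τ₀²) = 30.4834/(30.4834+0.0188168) = 0.99938.
Posterior mean = w·x̄ + (1−w)·μ₀ = 0.99938·9.1 + 0.00061690·25.88 = 9.110. Posterior variance = 1/(30.4834+0.0188168) = 0.0327845, so SD = 0.181.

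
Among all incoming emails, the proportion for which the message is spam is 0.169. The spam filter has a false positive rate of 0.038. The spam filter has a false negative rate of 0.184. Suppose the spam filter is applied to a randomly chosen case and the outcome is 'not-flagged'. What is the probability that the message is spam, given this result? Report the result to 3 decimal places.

P(H | E) ≈ 0.037

Let H be the event that the message is spam. P(H) = 0.169, so P(¬H) = 0.831. With E the 'not-flagged' result, P(E|H) = 0.184 and P(E|¬H) = 0.962.
P(E) = 0.184·0.169 + 0.962·0.831 = 0.031096 + 0.79942 = 0.83052.
By Bayes' theorem, P(H|E) = 0.031096 / 0.83052 = 0.037.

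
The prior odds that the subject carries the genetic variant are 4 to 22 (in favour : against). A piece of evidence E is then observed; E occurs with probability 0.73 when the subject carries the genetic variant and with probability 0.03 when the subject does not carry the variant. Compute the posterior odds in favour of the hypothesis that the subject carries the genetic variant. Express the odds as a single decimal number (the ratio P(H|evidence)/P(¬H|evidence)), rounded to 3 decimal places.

Prior odds = 4/22 = 0.18182.
Likelihood ratio for E = 0.73/0.03 = 24.333.
Posterior odds = prior odds × LR = 4.4242.

Posterior odds ≈ 4.424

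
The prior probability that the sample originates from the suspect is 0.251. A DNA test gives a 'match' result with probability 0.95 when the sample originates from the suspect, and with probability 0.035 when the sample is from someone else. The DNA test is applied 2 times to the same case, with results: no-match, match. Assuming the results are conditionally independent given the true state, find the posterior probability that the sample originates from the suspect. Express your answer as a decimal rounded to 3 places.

With H the event that the sample originates from the suspect, the joint likelihood of the observed sequence is P(data|H) = 0.05·0.95 = 0.047500 and P(data|¬H) = 0.965·0.035 = 0.033775.
Bayes: P(H|data) = 0.251·0.047500 / (0.251·0.047500 + 0.749·0.033775) = 0.011923/0.037220 = 0.3203.

Posterior P(H) ≈ 0.320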